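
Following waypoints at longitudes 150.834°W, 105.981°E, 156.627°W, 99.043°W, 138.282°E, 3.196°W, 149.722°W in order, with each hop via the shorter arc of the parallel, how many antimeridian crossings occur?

3

Leg 1: -150.834° → +105.981°, shortest Δλ = -103.185° (west) — crosses 180°.
Leg 2: +105.981° → -156.627°, shortest Δλ = 97.392° (east) — crosses 180°.
Leg 3: -156.627° → -99.043°, shortest Δλ = 57.584° (east) — does not cross 180°.
Leg 4: -99.043° → +138.282°, shortest Δλ = -122.675° (west) — crosses 180°.
Leg 5: +138.282° → -3.196°, shortest Δλ = -141.478° (west) — does not cross 180°.
Leg 6: -3.196° → -149.722°, shortest Δλ = -146.526° (west) — does not cross 180°.
Total crossings: 3.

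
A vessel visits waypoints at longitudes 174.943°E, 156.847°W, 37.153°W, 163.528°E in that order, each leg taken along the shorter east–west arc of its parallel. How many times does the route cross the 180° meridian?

Leg 1: +174.943° → -156.847°, shortest Δλ = 28.21° (east) — crosses 180°.
Leg 2: -156.847° → -37.153°, shortest Δλ = 119.694° (east) — does not cross 180°.
Leg 3: -37.153° → +163.528°, shortest Δλ = -159.319° (west) — crosses 180°.
Total crossings: 2.

2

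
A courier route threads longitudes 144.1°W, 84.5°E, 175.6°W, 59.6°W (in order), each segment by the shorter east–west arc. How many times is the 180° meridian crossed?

Leg 1: -144.1° → +84.5°, shortest Δλ = -131.4° (west) — crosses 180°.
Leg 2: +84.5° → -175.6°, shortest Δλ = 99.9° (east) — crosses 180°.
Leg 3: -175.6° → -59.6°, shortest Δλ = 116.0° (east) — does not cross 180°.
Total crossings: 2.

2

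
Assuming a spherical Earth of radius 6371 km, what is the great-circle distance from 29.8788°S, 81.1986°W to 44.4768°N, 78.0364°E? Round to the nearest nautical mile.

Δλ = 78.0364 − -81.1986 = 159.2350°.
Δφ = 44.4768 − -29.8788 = 74.3556°.
a = sin²(Δφ/2) + cos φ₁ · cos φ₂ · sin²(Δλ/2) = 0.963765.
c = 2·atan2(√a, √(1−a)) = 2.75854 rad → d = 6371·c ≈ 17574.68 km ≈ 9489.57 nmi.

9490 nmi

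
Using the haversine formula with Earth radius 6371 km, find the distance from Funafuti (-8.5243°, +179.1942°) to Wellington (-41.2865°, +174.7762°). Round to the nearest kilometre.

Δλ = 174.7762 − 179.1942 = -4.4180°.
Δφ = -41.2865 − -8.5243 = -32.7622°.
a = sin²(Δφ/2) + cos φ₁ · cos φ₂ · sin²(Δλ/2) = 0.080642.
c = 2·atan2(√a, √(1−a)) = 0.57588 rad → d = 6371·c ≈ 3668.90 km.

3669 km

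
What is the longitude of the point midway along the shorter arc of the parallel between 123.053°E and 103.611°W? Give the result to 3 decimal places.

Signed shortest Δλ from +123.053° to -103.611° is +133.336°.
Midpoint longitude = +123.053° + (+133.336°)/2 = +123.053° + 66.668° = +189.721°.
Normalise into (−180°, 180°]: -170.279°.
(The naïve average (+123.053 + -103.611)/2 = 9.721° is on the wrong side of the globe.)

170.279°W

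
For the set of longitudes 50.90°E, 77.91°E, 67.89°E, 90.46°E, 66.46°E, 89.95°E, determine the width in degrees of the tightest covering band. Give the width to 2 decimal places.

39.56°

Sort the longitudes: +50.90°, +66.46°, +67.89°, +77.91°, +89.95°, +90.46°.
Eastward gaps between consecutive values (wrapping around): 15.56°, 1.43°, 10.02°, 12.04°, 0.51°, 320.44°.
Largest gap = 320.44° ⇒ minimal covering band is its complement: 360° − 320.44° = 39.56°.
Band runs from +50.90° eastward to +90.46°.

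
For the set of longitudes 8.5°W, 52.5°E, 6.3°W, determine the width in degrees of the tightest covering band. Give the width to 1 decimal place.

61.0°

Sort the longitudes: -8.5°, -6.3°, +52.5°.
Eastward gaps between consecutive values (wrapping around): 2.2°, 58.8°, 299.0°.
Largest gap = 299.0° ⇒ minimal covering band is its complement: 360° − 299.0° = 61.0°.
Band runs from -8.5° eastward to +52.5°.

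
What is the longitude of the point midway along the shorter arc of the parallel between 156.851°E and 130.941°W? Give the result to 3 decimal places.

Signed shortest Δλ from +156.851° to -130.941° is +72.208°.
Midpoint longitude = +156.851° + (+72.208°)/2 = +156.851° + 36.104° = +192.955°.
Normalise into (−180°, 180°]: -167.045°.
(The naïve average (+156.851 + -130.941)/2 = 12.955° is on the wrong side of the globe.)

167.045°W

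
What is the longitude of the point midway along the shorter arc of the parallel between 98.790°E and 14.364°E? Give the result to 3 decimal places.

56.577°E

Signed shortest Δλ from +98.790° to +14.364° is -84.426°.
Midpoint longitude = +98.790° + (-84.426°)/2 = +98.790° − 42.213° = +56.577°.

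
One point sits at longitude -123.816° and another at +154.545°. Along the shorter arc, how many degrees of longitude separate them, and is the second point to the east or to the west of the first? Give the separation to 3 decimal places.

81.639° west

Raw difference: 154.545 − -123.816 = 278.361°.
Normalise into (−180°, 180°]: 278.361° − 360° = -81.639°.
Negative ⇒ the second point lies to the west; separation 81.639°.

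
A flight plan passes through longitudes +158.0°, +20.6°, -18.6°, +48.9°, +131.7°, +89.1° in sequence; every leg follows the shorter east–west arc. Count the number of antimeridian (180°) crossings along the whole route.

0

Leg 1: +158.0° → +20.6°, shortest Δλ = -137.4° (west) — does not cross 180°.
Leg 2: +20.6° → -18.6°, shortest Δλ = -39.2° (west) — does not cross 180°.
Leg 3: -18.6° → +48.9°, shortest Δλ = 67.5° (east) — does not cross 180°.
Leg 4: +48.9° → +131.7°, shortest Δλ = 82.8° (east) — does not cross 180°.
Leg 5: +131.7° → +89.1°, shortest Δλ = -42.6° (west) — does not cross 180°.
Total crossings: 0.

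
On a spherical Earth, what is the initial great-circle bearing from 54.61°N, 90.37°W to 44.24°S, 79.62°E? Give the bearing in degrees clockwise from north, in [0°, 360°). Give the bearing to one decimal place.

36.0°

Δλ = 79.62 − -90.37 = 169.99°.
θ = atan2( sin Δλ · cos φ₂ , cos φ₁ · sin φ₂ − sin φ₁ · cos φ₂ · cos Δλ )
  = atan2(0.12453, 0.17111) = 36.045° → normalised to [0°, 360°): 36.045°.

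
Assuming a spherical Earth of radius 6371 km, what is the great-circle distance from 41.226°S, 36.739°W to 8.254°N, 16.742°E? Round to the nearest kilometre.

7741 km

Δλ = 16.742 − -36.739 = 53.481°.
Δφ = 8.254 − -41.226 = 49.480°.
a = sin²(Δφ/2) + cos φ₁ · cos φ₂ · sin²(Δλ/2) = 0.325836.
c = 2·atan2(√a, √(1−a)) = 1.21501 rad → d = 6371·c ≈ 7740.82 km.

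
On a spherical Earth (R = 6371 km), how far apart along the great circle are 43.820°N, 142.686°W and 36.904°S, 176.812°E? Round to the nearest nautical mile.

Δλ = 176.812 − -142.686 = 319.498°; wrapped into (−180°, 180°]: -40.502°.
Δφ = -36.904 − 43.820 = -80.724°.
a = sin²(Δφ/2) + cos φ₁ · cos φ₂ · sin²(Δλ/2) = 0.488529.
c = 2·atan2(√a, √(1−a)) = 1.54785 rad → d = 6371·c ≈ 9861.37 km ≈ 5324.71 nmi.

5325 nmi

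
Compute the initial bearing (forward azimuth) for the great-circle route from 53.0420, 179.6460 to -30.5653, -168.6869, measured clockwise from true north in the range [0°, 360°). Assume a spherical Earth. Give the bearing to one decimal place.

Δλ = -168.6869 − 179.6460 = -348.3329°; wrapped into (−180°, 180°]: 11.6671°.
θ = atan2( sin Δλ · cos φ₂ , cos φ₁ · sin φ₂ − sin φ₁ · cos φ₂ · cos Δλ )
  = atan2(0.17413, -0.97957) = 169.920° → normalised to [0°, 360°): 169.920°.

169.9°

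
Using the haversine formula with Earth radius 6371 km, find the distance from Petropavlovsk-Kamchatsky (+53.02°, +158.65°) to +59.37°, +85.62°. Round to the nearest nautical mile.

2343 nmi

Δλ = 85.62 − 158.65 = -73.03°.
Δφ = 59.37 − 53.02 = 6.35°.
a = sin²(Δφ/2) + cos φ₁ · cos φ₂ · sin²(Δλ/2) = 0.111581.
c = 2·atan2(√a, √(1−a)) = 0.68117 rad → d = 6371·c ≈ 4339.71 km ≈ 2343.26 nmi.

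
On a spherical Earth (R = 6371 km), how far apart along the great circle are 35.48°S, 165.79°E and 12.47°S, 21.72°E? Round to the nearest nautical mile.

Δλ = 21.72 − 165.79 = -144.07°.
Δφ = -12.47 − -35.48 = 23.01°.
a = sin²(Δφ/2) + cos φ₁ · cos φ₂ · sin²(Δλ/2) = 0.759249.
c = 2·atan2(√a, √(1−a)) = 2.11589 rad → d = 6371·c ≈ 13480.33 km ≈ 7278.80 nmi.

7279 nmi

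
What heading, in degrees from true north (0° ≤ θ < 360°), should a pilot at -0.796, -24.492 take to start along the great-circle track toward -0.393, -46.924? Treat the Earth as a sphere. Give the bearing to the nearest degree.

Δλ = -46.924 − -24.492 = -22.432°.
θ = atan2( sin Δλ · cos φ₂ , cos φ₁ · sin φ₂ − sin φ₁ · cos φ₂ · cos Δλ )
  = atan2(-0.38158, 0.00598) = -89.102° → normalised to [0°, 360°): 270.898°.

271°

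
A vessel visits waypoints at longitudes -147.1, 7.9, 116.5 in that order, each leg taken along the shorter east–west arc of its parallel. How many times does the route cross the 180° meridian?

0

Leg 1: -147.1° → +7.9°, shortest Δλ = 155.0° (east) — does not cross 180°.
Leg 2: +7.9° → +116.5°, shortest Δλ = 108.6° (east) — does not cross 180°.
Total crossings: 0.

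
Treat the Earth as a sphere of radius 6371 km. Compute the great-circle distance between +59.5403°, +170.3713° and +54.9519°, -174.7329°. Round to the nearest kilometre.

1028 km

Δλ = -174.7329 − 170.3713 = -345.1042°; wrapped into (−180°, 180°]: 14.8958°.
Δφ = 54.9519 − 59.5403 = -4.5884°.
a = sin²(Δφ/2) + cos φ₁ · cos φ₂ · sin²(Δλ/2) = 0.006494.
c = 2·atan2(√a, √(1−a)) = 0.16134 rad → d = 6371·c ≈ 1027.92 km.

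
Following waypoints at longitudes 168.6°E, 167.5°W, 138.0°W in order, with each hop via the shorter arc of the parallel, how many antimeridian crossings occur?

1

Leg 1: +168.6° → -167.5°, shortest Δλ = 23.9° (east) — crosses 180°.
Leg 2: -167.5° → -138.0°, shortest Δλ = 29.5° (east) — does not cross 180°.
Total crossings: 1.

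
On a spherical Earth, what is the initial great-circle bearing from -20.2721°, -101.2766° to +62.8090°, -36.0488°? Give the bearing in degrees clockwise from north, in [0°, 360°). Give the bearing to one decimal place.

24.7°

Δλ = -36.0488 − -101.2766 = 65.2278°.
θ = atan2( sin Δλ · cos φ₂ , cos φ₁ · sin φ₂ − sin φ₁ · cos φ₂ · cos Δλ )
  = atan2(0.41491, 0.90073) = 24.732° → normalised to [0°, 360°): 24.732°.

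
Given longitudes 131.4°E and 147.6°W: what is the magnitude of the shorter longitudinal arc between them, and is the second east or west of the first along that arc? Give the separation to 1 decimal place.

81.0° east

Raw difference: -147.6 − 131.4 = -279.0°.
Normalise into (−180°, 180°]: -279.0° + 360° = 81.0°.
Positive ⇒ the second point lies to the east; separation 81.0°.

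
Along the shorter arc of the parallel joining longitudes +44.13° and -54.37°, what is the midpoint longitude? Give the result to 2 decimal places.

-5.12°

Signed shortest Δλ from +44.13° to -54.37° is -98.50°.
Midpoint longitude = +44.13° + (-98.50°)/2 = +44.13° − 49.25° = -5.12°.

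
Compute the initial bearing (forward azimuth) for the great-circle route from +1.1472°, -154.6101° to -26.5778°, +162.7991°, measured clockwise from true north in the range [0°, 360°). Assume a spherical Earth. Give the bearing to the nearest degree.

Δλ = 162.7991 − -154.6101 = 317.4092°; wrapped into (−180°, 180°]: -42.5908°.
θ = atan2( sin Δλ · cos φ₂ , cos φ₁ · sin φ₂ − sin φ₁ · cos φ₂ · cos Δλ )
  = atan2(-0.60524, -0.46050) = -127.266° → normalised to [0°, 360°): 232.734°.

233°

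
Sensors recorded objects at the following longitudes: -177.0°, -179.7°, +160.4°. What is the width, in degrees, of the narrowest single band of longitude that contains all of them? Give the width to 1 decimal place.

Sort the longitudes: -179.7°, -177.0°, +160.4°.
Eastward gaps between consecutive values (wrapping around): 2.7°, 337.4°, 19.9°.
Largest gap = 337.4° ⇒ minimal covering band is its complement: 360° − 337.4° = 22.6°.
Band runs from +160.4° eastward to -177.0°, crossing the antimeridian.

22.6°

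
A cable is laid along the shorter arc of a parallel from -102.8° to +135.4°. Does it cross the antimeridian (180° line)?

Yes

Naïve |135.4 − -102.8| = 238.2° > 180°, so the shorter arc goes the other way round — across 180°.
Signed shortest Δλ = ((135.4 − -102.8 + 180) mod 360) − 180 = -121.8°.
Going west by 121.8° from -102.8° passes through 180° before reaching +135.4°.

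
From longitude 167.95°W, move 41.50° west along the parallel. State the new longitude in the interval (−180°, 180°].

Start at -167.95°; shift −41.50° → -209.45°.
-209.45° lies outside (−180°, 180°]; add 360° → +150.55°.

150.55°E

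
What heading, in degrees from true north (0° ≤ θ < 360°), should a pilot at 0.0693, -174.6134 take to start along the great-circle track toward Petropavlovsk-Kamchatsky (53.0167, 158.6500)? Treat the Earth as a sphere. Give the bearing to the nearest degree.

341°

Δλ = 158.6500 − -174.6134 = 333.2634°; wrapped into (−180°, 180°]: -26.7366°.
θ = atan2( sin Δλ · cos φ₂ , cos φ₁ · sin φ₂ − sin φ₁ · cos φ₂ · cos Δλ )
  = atan2(-0.27065, 0.79816) = -18.731° → normalised to [0°, 360°): 341.269°.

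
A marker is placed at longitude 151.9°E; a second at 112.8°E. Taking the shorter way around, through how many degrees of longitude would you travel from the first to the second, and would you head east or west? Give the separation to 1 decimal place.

Raw difference: 112.8 − 151.9 = -39.1°.
Normalise into (−180°, 180°]: -39.1° stays -39.1°.
Negative ⇒ the second point lies to the west; separation 39.1°.

39.1° west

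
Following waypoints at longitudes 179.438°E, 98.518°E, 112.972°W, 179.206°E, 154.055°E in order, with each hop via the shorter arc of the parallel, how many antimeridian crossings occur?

Leg 1: +179.438° → +98.518°, shortest Δλ = -80.92° (west) — does not cross 180°.
Leg 2: +98.518° → -112.972°, shortest Δλ = 148.51° (east) — crosses 180°.
Leg 3: -112.972° → +179.206°, shortest Δλ = -67.822° (west) — crosses 180°.
Leg 4: +179.206° → +154.055°, shortest Δλ = -25.151° (west) — does not cross 180°.
Total crossings: 2.

2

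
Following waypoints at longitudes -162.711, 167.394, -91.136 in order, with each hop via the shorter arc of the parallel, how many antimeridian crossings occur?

2

Leg 1: -162.711° → +167.394°, shortest Δλ = -29.895° (west) — crosses 180°.
Leg 2: +167.394° → -91.136°, shortest Δλ = 101.47° (east) — crosses 180°.
Total crossings: 2.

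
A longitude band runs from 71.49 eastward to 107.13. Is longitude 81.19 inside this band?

Yes

Band width going east from +71.49° to +107.13°: ((107.13 − 71.49) mod 360) = 35.64°.
Offset of +81.19° east of the west edge: ((81.19 − 71.49) mod 360) = 9.70°.
9.70° ≤ 35.64° ⇒ inside.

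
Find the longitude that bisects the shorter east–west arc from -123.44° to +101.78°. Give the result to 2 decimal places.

+169.17°

Signed shortest Δλ from -123.44° to +101.78° is -134.78°.
Midpoint longitude = -123.44° + (-134.78°)/2 = -123.44° − 67.39° = -190.83°.
Normalise into (−180°, 180°]: +169.17°.
(The naïve average (-123.44 + +101.78)/2 = -10.83° is on the wrong side of the globe.)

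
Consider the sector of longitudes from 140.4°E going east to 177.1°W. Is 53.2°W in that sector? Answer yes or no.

Band width going east from +140.4° to -177.1°: ((-177.1 − 140.4) mod 360) = 42.5°.
Offset of -53.2° east of the west edge: ((-53.2 − 140.4) mod 360) = 166.4°.
166.4° > 42.5° ⇒ outside.

No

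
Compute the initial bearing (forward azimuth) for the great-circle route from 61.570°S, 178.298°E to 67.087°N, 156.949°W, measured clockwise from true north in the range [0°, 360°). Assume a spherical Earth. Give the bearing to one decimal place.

Δλ = -156.949 − 178.298 = -335.247°; wrapped into (−180°, 180°]: 24.753°.
θ = atan2( sin Δλ · cos φ₂ , cos φ₁ · sin φ₂ − sin φ₁ · cos φ₂ · cos Δλ )
  = atan2(0.16302, 0.74944) = 12.272° → normalised to [0°, 360°): 12.272°.

12.3°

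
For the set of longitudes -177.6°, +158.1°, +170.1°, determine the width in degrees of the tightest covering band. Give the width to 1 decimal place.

24.3°

Sort the longitudes: -177.6°, +158.1°, +170.1°.
Eastward gaps between consecutive values (wrapping around): 335.7°, 12.0°, 12.3°.
Largest gap = 335.7° ⇒ minimal covering band is its complement: 360° − 335.7° = 24.3°.
Band runs from +158.1° eastward to -177.6°, crossing the antimeridian.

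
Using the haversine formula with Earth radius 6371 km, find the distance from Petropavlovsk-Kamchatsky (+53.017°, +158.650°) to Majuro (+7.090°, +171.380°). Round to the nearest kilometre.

Δλ = 171.380 − 158.650 = 12.730°.
Δφ = 7.090 − 53.017 = -45.927°.
a = sin²(Δφ/2) + cos φ₁ · cos φ₂ · sin²(Δλ/2) = 0.159550.
c = 2·atan2(√a, √(1−a)) = 0.82181 rad → d = 6371·c ≈ 5235.72 km.

5236 km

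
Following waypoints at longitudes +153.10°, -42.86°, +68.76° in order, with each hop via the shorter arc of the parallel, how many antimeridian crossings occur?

Leg 1: +153.10° → -42.86°, shortest Δλ = 164.04° (east) — crosses 180°.
Leg 2: -42.86° → +68.76°, shortest Δλ = 111.62° (east) — does not cross 180°.
Total crossings: 1.

1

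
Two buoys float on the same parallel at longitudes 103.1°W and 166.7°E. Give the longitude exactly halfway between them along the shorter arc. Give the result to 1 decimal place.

148.2°W

Signed shortest Δλ from -103.1° to +166.7° is -90.2°.
Midpoint longitude = -103.1° + (-90.2°)/2 = -103.1° − 45.1° = -148.2°.
(The naïve average (-103.1 + +166.7)/2 = 31.8° is on the wrong side of the globe.)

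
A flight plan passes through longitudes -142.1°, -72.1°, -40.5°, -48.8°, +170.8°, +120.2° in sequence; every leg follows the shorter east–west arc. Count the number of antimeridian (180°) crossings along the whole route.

Leg 1: -142.1° → -72.1°, shortest Δλ = 70.0° (east) — does not cross 180°.
Leg 2: -72.1° → -40.5°, shortest Δλ = 31.6° (east) — does not cross 180°.
Leg 3: -40.5° → -48.8°, shortest Δλ = -8.3° (west) — does not cross 180°.
Leg 4: -48.8° → +170.8°, shortest Δλ = -140.4° (west) — crosses 180°.
Leg 5: +170.8° → +120.2°, shortest Δλ = -50.6° (west) — does not cross 180°.
Total crossings: 1.

1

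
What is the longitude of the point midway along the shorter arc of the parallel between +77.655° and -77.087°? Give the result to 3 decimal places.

+0.284°

Signed shortest Δλ from +77.655° to -77.087° is -154.742°.
Midpoint longitude = +77.655° + (-154.742°)/2 = +77.655° − 77.371° = +0.284°.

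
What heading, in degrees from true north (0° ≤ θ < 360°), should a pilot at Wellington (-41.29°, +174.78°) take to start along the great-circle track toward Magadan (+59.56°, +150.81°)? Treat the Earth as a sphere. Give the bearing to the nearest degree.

Δλ = 150.81 − 174.78 = -23.97°.
θ = atan2( sin Δλ · cos φ₂ , cos φ₁ · sin φ₂ − sin φ₁ · cos φ₂ · cos Δλ )
  = atan2(-0.20582, 0.95329) = -12.184° → normalised to [0°, 360°): 347.816°.

348°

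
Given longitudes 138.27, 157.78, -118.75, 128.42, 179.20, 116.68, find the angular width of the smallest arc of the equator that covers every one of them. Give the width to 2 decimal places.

124.57°

Sort the longitudes: -118.75°, +116.68°, +128.42°, +138.27°, +157.78°, +179.20°.
Eastward gaps between consecutive values (wrapping around): 235.43°, 11.74°, 9.85°, 19.51°, 21.42°, 62.05°.
Largest gap = 235.43° ⇒ minimal covering band is its complement: 360° − 235.43° = 124.57°.
Band runs from +116.68° eastward to -118.75°, crossing the antimeridian.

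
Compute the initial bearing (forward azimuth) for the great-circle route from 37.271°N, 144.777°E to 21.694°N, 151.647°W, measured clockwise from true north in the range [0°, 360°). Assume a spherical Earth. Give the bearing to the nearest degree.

87°

Δλ = -151.647 − 144.777 = -296.424°; wrapped into (−180°, 180°]: 63.576°.
θ = atan2( sin Δλ · cos φ₂ , cos φ₁ · sin φ₂ − sin φ₁ · cos φ₂ · cos Δλ )
  = atan2(0.83210, 0.04376) = 86.990° → normalised to [0°, 360°): 86.990°.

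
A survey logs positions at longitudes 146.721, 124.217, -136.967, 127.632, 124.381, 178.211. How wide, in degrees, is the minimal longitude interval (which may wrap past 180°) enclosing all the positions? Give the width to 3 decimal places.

Sort the longitudes: -136.967°, +124.217°, +124.381°, +127.632°, +146.721°, +178.211°.
Eastward gaps between consecutive values (wrapping around): 261.184°, 0.164°, 3.251°, 19.089°, 31.490°, 44.822°.
Largest gap = 261.184° ⇒ minimal covering band is its complement: 360° − 261.184° = 98.816°.
Band runs from +124.217° eastward to -136.967°, crossing the antimeridian.

98.816°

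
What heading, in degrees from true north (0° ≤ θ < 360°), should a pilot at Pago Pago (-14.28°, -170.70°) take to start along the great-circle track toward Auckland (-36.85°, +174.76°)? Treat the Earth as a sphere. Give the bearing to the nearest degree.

207°

Δλ = 174.76 − -170.70 = 345.46°; wrapped into (−180°, 180°]: -14.54°.
θ = atan2( sin Δλ · cos φ₂ , cos φ₁ · sin φ₂ − sin φ₁ · cos φ₂ · cos Δλ )
  = atan2(-0.20090, -0.39013) = -152.754° → normalised to [0°, 360°): 207.246°.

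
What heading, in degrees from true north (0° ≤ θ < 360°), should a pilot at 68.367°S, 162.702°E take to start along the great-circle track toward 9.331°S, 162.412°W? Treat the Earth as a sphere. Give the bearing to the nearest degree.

Δλ = -162.412 − 162.702 = -325.114°; wrapped into (−180°, 180°]: 34.886°.
θ = atan2( sin Δλ · cos φ₂ , cos φ₁ · sin φ₂ − sin φ₁ · cos φ₂ · cos Δλ )
  = atan2(0.56438, 0.69265) = 39.173° → normalised to [0°, 360°): 39.173°.

39°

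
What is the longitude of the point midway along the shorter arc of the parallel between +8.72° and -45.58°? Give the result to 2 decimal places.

-18.43°

Signed shortest Δλ from +8.72° to -45.58° is -54.30°.
Midpoint longitude = +8.72° + (-54.30°)/2 = +8.72° − 27.15° = -18.43°.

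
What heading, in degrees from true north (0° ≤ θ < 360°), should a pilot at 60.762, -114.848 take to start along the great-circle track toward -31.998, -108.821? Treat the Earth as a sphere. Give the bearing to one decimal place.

Δλ = -108.821 − -114.848 = 6.027°.
θ = atan2( sin Δλ · cos φ₂ , cos φ₁ · sin φ₂ − sin φ₁ · cos φ₂ · cos Δλ )
  = atan2(0.08904, -0.99475) = 174.885° → normalised to [0°, 360°): 174.885°.

174.9°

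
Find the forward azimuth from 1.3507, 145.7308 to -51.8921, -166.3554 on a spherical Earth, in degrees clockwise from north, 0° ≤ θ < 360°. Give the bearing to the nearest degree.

Δλ = -166.3554 − 145.7308 = -312.0862°; wrapped into (−180°, 180°]: 47.9138°.
θ = atan2( sin Δλ · cos φ₂ , cos φ₁ · sin φ₂ − sin φ₁ · cos φ₂ · cos Δλ )
  = atan2(0.45801, -0.79638) = 150.096° → normalised to [0°, 360°): 150.096°.

150°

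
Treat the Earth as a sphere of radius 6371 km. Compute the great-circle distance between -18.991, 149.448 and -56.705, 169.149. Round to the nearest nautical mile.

Δλ = 169.149 − 149.448 = 19.701°.
Δφ = -56.705 − -18.991 = -37.714°.
a = sin²(Δφ/2) + cos φ₁ · cos φ₂ · sin²(Δλ/2) = 0.119655.
c = 2·atan2(√a, √(1−a)) = 0.70642 rad → d = 6371·c ≈ 4500.61 km ≈ 2430.13 nmi.

2430 nmi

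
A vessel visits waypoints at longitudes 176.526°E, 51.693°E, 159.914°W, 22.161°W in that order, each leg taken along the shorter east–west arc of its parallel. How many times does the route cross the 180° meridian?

Leg 1: +176.526° → +51.693°, shortest Δλ = -124.833° (west) — does not cross 180°.
Leg 2: +51.693° → -159.914°, shortest Δλ = 148.393° (east) — crosses 180°.
Leg 3: -159.914° → -22.161°, shortest Δλ = 137.753° (east) — does not cross 180°.
Total crossings: 1.

1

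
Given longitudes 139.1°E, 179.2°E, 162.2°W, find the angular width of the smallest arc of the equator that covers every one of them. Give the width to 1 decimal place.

58.7°

Sort the longitudes: -162.2°, +139.1°, +179.2°.
Eastward gaps between consecutive values (wrapping around): 301.3°, 40.1°, 18.6°.
Largest gap = 301.3° ⇒ minimal covering band is its complement: 360° − 301.3° = 58.7°.
Band runs from +139.1° eastward to -162.2°, crossing the antimeridian.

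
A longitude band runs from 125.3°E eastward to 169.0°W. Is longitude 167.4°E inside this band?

Yes

Band width going east from +125.3° to -169.0°: ((-169.0 − 125.3) mod 360) = 65.7°.
Offset of +167.4° east of the west edge: ((167.4 − 125.3) mod 360) = 42.1°.
42.1° ≤ 65.7° ⇒ inside.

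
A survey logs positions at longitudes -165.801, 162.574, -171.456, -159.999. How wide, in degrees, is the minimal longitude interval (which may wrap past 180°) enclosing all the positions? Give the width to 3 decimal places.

37.427°

Sort the longitudes: -171.456°, -165.801°, -159.999°, +162.574°.
Eastward gaps between consecutive values (wrapping around): 5.655°, 5.802°, 322.573°, 25.970°.
Largest gap = 322.573° ⇒ minimal covering band is its complement: 360° − 322.573° = 37.427°.
Band runs from +162.574° eastward to -159.999°, crossing the antimeridian.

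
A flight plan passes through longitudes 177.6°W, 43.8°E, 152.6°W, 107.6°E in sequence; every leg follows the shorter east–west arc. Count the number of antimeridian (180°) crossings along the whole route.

Leg 1: -177.6° → +43.8°, shortest Δλ = -138.6° (west) — crosses 180°.
Leg 2: +43.8° → -152.6°, shortest Δλ = 163.6° (east) — crosses 180°.
Leg 3: -152.6° → +107.6°, shortest Δλ = -99.8° (west) — crosses 180°.
Total crossings: 3.

3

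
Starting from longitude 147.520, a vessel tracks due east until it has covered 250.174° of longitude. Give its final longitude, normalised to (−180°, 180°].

Start at +147.520°; shift +250.174° → +397.694°.
+397.694° lies outside (−180°, 180°]; subtract 360° → +37.694°.

+37.694°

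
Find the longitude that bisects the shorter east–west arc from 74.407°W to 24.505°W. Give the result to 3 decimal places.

Signed shortest Δλ from -74.407° to -24.505° is +49.902°.
Midpoint longitude = -74.407° + (+49.902°)/2 = -74.407° + 24.951° = -49.456°.

49.456°W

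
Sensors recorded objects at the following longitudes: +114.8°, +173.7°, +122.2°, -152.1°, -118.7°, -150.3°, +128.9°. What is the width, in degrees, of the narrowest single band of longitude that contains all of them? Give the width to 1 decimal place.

Sort the longitudes: -152.1°, -150.3°, -118.7°, +114.8°, +122.2°, +128.9°, +173.7°.
Eastward gaps between consecutive values (wrapping around): 1.8°, 31.6°, 233.5°, 7.4°, 6.7°, 44.8°, 34.2°.
Largest gap = 233.5° ⇒ minimal covering band is its complement: 360° − 233.5° = 126.5°.
Band runs from +114.8° eastward to -118.7°, crossing the antimeridian.

126.5°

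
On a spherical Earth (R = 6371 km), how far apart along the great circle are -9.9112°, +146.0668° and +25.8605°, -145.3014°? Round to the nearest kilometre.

8412 km

Δλ = -145.3014 − 146.0668 = -291.3682°; wrapped into (−180°, 180°]: 68.6318°.
Δφ = 25.8605 − -9.9112 = 35.7717°.
a = sin²(Δφ/2) + cos φ₁ · cos φ₂ · sin²(Δλ/2) = 0.376049.
c = 2·atan2(√a, √(1−a)) = 1.32028 rad → d = 6371·c ≈ 8411.51 km.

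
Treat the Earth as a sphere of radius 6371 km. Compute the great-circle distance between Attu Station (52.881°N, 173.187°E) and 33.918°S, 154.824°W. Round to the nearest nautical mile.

5473 nmi

Δλ = -154.824 − 173.187 = -328.011°; wrapped into (−180°, 180°]: 31.989°.
Δφ = -33.918 − 52.881 = -86.799°.
a = sin²(Δφ/2) + cos φ₁ · cos φ₂ · sin²(Δλ/2) = 0.510103.
c = 2·atan2(√a, √(1−a)) = 1.59100 rad → d = 6371·c ≈ 10136.28 km ≈ 5473.15 nmi.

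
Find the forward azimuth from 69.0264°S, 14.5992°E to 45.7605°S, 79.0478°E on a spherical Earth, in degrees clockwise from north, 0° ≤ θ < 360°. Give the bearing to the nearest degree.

88°

Δλ = 79.0478 − 14.5992 = 64.4486°.
θ = atan2( sin Δλ · cos φ₂ , cos φ₁ · sin φ₂ − sin φ₁ · cos φ₂ · cos Δλ )
  = atan2(0.62943, 0.02454) = 87.767° → normalised to [0°, 360°): 87.767°.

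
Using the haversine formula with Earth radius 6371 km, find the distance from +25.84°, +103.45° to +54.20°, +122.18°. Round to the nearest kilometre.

Δλ = 122.18 − 103.45 = 18.73°.
Δφ = 54.20 − 25.84 = 28.36°.
a = sin²(Δφ/2) + cos φ₁ · cos φ₂ · sin²(Δλ/2) = 0.073950.
c = 2·atan2(√a, √(1−a)) = 0.55081 rad → d = 6371·c ≈ 3509.22 km.

3509 km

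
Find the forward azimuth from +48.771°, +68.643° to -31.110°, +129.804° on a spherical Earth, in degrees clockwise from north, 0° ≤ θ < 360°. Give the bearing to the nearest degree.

Δλ = 129.804 − 68.643 = 61.161°.
θ = atan2( sin Δλ · cos φ₂ , cos φ₁ · sin φ₂ − sin φ₁ · cos φ₂ · cos Δλ )
  = atan2(0.74999, -0.65112) = 130.964° → normalised to [0°, 360°): 130.964°.

131°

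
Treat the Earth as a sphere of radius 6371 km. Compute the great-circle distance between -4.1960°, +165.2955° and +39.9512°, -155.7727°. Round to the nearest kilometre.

Δλ = -155.7727 − 165.2955 = -321.0682°; wrapped into (−180°, 180°]: 38.9318°.
Δφ = 39.9512 − -4.1960 = 44.1472°.
a = sin²(Δφ/2) + cos φ₁ · cos φ₂ · sin²(Δλ/2) = 0.226128.
c = 2·atan2(√a, √(1−a)) = 0.99113 rad → d = 6371·c ≈ 6314.49 km.

6314 km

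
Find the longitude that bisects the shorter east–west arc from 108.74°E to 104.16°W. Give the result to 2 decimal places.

177.71°W

Signed shortest Δλ from +108.74° to -104.16° is +147.10°.
Midpoint longitude = +108.74° + (+147.10°)/2 = +108.74° + 73.55° = +182.29°.
Normalise into (−180°, 180°]: -177.71°.
(The naïve average (+108.74 + -104.16)/2 = 2.29° is on the wrong side of the globe.)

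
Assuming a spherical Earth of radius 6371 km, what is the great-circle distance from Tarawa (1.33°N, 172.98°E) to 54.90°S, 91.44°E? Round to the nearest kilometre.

9589 km

Δλ = 91.44 − 172.98 = -81.54°.
Δφ = -54.90 − 1.33 = -56.23°.
a = sin²(Δφ/2) + cos φ₁ · cos φ₂ · sin²(Δλ/2) = 0.467209.
c = 2·atan2(√a, √(1−a)) = 1.50517 rad → d = 6371·c ≈ 9589.42 km.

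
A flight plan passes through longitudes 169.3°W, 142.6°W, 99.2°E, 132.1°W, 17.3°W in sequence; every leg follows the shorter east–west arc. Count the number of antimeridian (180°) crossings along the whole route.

2

Leg 1: -169.3° → -142.6°, shortest Δλ = 26.7° (east) — does not cross 180°.
Leg 2: -142.6° → +99.2°, shortest Δλ = -118.2° (west) — crosses 180°.
Leg 3: +99.2° → -132.1°, shortest Δλ = 128.7° (east) — crosses 180°.
Leg 4: -132.1° → -17.3°, shortest Δλ = 114.8° (east) — does not cross 180°.
Total crossings: 2.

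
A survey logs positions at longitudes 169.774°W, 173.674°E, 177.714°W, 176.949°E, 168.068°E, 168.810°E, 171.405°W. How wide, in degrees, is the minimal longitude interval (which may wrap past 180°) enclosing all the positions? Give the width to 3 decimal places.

Sort the longitudes: -177.714°, -171.405°, -169.774°, +168.068°, +168.810°, +173.674°, +176.949°.
Eastward gaps between consecutive values (wrapping around): 6.309°, 1.631°, 337.842°, 0.742°, 4.864°, 3.275°, 5.337°.
Largest gap = 337.842° ⇒ minimal covering band is its complement: 360° − 337.842° = 22.158°.
Band runs from +168.068° eastward to -169.774°, crossing the antimeridian.

22.158°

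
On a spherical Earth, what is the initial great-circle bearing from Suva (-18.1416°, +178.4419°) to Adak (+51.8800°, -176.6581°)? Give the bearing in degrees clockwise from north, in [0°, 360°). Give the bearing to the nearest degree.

3°

Δλ = -176.6581 − 178.4419 = -355.1000°; wrapped into (−180°, 180°]: 4.9000°.
θ = atan2( sin Δλ · cos φ₂ , cos φ₁ · sin φ₂ − sin φ₁ · cos φ₂ · cos Δλ )
  = atan2(0.05273, 0.93912) = 3.214° → normalised to [0°, 360°): 3.214°.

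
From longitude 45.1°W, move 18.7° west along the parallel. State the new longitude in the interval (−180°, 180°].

63.8°W

Start at -45.1°; shift −18.7° → -63.8°.
-63.8° already lies in (−180°, 180°].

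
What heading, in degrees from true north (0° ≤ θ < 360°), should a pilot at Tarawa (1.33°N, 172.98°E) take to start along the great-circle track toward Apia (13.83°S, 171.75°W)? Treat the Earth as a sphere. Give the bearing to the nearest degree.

Δλ = -171.75 − 172.98 = -344.73°; wrapped into (−180°, 180°]: 15.27°.
θ = atan2( sin Δλ · cos φ₂ , cos φ₁ · sin φ₂ − sin φ₁ · cos φ₂ · cos Δλ )
  = atan2(0.25573, -0.26072) = 135.553° → normalised to [0°, 360°): 135.553°.

136°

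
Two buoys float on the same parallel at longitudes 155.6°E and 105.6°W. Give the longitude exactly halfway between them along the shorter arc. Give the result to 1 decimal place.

155.0°W

Signed shortest Δλ from +155.6° to -105.6° is +98.8°.
Midpoint longitude = +155.6° + (+98.8°)/2 = +155.6° + 49.4° = +205.0°.
Normalise into (−180°, 180°]: -155.0°.
(The naïve average (+155.6 + -105.6)/2 = 25.0° is on the wrong side of the globe.)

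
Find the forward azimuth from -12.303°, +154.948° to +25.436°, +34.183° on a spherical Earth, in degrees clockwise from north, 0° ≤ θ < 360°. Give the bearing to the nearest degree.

Δλ = 34.183 − 154.948 = -120.765°.
θ = atan2( sin Δλ · cos φ₂ , cos φ₁ · sin φ₂ − sin φ₁ · cos φ₂ · cos Δλ )
  = atan2(-0.77598, 0.32121) = -67.513° → normalised to [0°, 360°): 292.487°.

292°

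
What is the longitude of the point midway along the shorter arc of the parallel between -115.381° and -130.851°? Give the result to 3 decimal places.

-123.116°

Signed shortest Δλ from -115.381° to -130.851° is -15.470°.
Midpoint longitude = -115.381° + (-15.470°)/2 = -115.381° − 7.735° = -123.116°.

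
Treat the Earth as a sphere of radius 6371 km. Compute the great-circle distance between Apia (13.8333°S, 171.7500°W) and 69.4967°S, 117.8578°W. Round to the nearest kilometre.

7215 km

Δλ = -117.8578 − -171.7500 = 53.8922°.
Δφ = -69.4967 − -13.8333 = -55.6634°.
a = sin²(Δφ/2) + cos φ₁ · cos φ₂ · sin²(Δλ/2) = 0.287812.
c = 2·atan2(√a, √(1−a)) = 1.13252 rad → d = 6371·c ≈ 7215.31 km.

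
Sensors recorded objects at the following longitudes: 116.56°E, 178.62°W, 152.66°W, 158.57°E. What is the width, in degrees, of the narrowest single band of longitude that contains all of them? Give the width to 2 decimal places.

Sort the longitudes: -178.62°, -152.66°, +116.56°, +158.57°.
Eastward gaps between consecutive values (wrapping around): 25.96°, 269.22°, 42.01°, 22.81°.
Largest gap = 269.22° ⇒ minimal covering band is its complement: 360° − 269.22° = 90.78°.
Band runs from +116.56° eastward to -152.66°, crossing the antimeridian.

90.78°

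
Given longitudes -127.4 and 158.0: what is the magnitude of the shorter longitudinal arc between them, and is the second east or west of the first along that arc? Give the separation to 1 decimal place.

Raw difference: 158.0 − -127.4 = 285.4°.
Normalise into (−180°, 180°]: 285.4° − 360° = -74.6°.
Negative ⇒ the second point lies to the west; separation 74.6°.

74.6° west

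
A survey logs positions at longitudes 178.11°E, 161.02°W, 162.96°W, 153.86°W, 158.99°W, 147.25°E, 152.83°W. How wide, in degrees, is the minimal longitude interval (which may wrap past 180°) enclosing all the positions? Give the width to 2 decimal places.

Sort the longitudes: -162.96°, -161.02°, -158.99°, -153.86°, -152.83°, +147.25°, +178.11°.
Eastward gaps between consecutive values (wrapping around): 1.94°, 2.03°, 5.13°, 1.03°, 300.08°, 30.86°, 18.93°.
Largest gap = 300.08° ⇒ minimal covering band is its complement: 360° − 300.08° = 59.92°.
Band runs from +147.25° eastward to -152.83°, crossing the antimeridian.

59.92°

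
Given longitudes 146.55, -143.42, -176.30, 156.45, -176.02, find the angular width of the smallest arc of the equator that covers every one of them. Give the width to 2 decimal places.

Sort the longitudes: -176.30°, -176.02°, -143.42°, +146.55°, +156.45°.
Eastward gaps between consecutive values (wrapping around): 0.28°, 32.60°, 289.97°, 9.90°, 27.25°.
Largest gap = 289.97° ⇒ minimal covering band is its complement: 360° − 289.97° = 70.03°.
Band runs from +146.55° eastward to -143.42°, crossing the antimeridian.

70.03°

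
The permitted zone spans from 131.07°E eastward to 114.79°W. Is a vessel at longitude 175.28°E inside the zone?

Band width going east from +131.07° to -114.79°: ((-114.79 − 131.07) mod 360) = 114.14°.
Offset of +175.28° east of the west edge: ((175.28 − 131.07) mod 360) = 44.21°.
44.21° ≤ 114.14° ⇒ inside.

Yes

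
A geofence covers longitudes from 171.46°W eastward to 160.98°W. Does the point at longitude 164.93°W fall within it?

Band width going east from -171.46° to -160.98°: ((-160.98 − -171.46) mod 360) = 10.48°.
Offset of -164.93° east of the west edge: ((-164.93 − -171.46) mod 360) = 6.53°.
6.53° ≤ 10.48° ⇒ inside.

Yes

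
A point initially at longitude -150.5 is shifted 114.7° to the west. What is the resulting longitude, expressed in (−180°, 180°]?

+94.8°

Start at -150.5°; shift −114.7° → -265.2°.
-265.2° lies outside (−180°, 180°]; add 360° → +94.8°.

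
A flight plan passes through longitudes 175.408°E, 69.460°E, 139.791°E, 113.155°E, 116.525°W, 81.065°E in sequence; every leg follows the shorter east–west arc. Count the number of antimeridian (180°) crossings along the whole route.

2

Leg 1: +175.408° → +69.460°, shortest Δλ = -105.948° (west) — does not cross 180°.
Leg 2: +69.460° → +139.791°, shortest Δλ = 70.331° (east) — does not cross 180°.
Leg 3: +139.791° → +113.155°, shortest Δλ = -26.636° (west) — does not cross 180°.
Leg 4: +113.155° → -116.525°, shortest Δλ = 130.32° (east) — crosses 180°.
Leg 5: -116.525° → +81.065°, shortest Δλ = -162.41° (west) — crosses 180°.
Total crossings: 2.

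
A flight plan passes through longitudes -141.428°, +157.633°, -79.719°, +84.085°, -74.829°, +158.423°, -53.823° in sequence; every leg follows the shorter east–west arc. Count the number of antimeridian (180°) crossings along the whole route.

Leg 1: -141.428° → +157.633°, shortest Δλ = -60.939° (west) — crosses 180°.
Leg 2: +157.633° → -79.719°, shortest Δλ = 122.648° (east) — crosses 180°.
Leg 3: -79.719° → +84.085°, shortest Δλ = 163.804° (east) — does not cross 180°.
Leg 4: +84.085° → -74.829°, shortest Δλ = -158.914° (west) — does not cross 180°.
Leg 5: -74.829° → +158.423°, shortest Δλ = -126.748° (west) — crosses 180°.
Leg 6: +158.423° → -53.823°, shortest Δλ = 147.754° (east) — crosses 180°.
Total crossings: 4.

4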